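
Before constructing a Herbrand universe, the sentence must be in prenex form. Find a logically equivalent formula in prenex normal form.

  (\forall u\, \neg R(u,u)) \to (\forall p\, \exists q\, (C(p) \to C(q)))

Eliminate → and ↔ using ¬ and ∨.
  \neg (\forall u\, \neg R(u,u)) \lor (\forall p\, \exists q\, (\neg C(p) \lor C(q)))
Push ¬ through the quantifiers and connectives to reach negation normal form:
  (\exists u\, R(u,u)) \lor (\forall p\, \exists q\, (\neg C(p) \lor C(q)))
Finally move all quantifiers to the prefix:
  \exists u\, \forall p\, \exists q\, (R(u,u) \lor \neg C(p) \lor C(q))

\exists u\, \forall p\, \exists q\, (R(u,u) \lor \neg C(p) \lor C(q))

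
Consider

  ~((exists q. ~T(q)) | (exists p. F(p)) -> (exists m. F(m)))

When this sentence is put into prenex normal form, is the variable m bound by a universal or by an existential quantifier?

First replace A → B with ¬A ∨ B.
  ~(~((exists q. ~T(q)) | (exists p. F(p))) | (exists m. F(m)))
Move each ¬ inward, flipping quantifiers it crosses:
  ((exists q. ~T(q)) | (exists p. F(p))) & (forall m. ~F(m))
All bound variables are already distinct, so no renaming is needed.
Finally move all quantifiers to the prefix:
  exists q. exists p. forall m. ((~T(q) | F(p)) & ~F(m))
The quantifier exists m sits under an odd number of negations (counting the antecedent side of each →), so it flips to forall m.

universal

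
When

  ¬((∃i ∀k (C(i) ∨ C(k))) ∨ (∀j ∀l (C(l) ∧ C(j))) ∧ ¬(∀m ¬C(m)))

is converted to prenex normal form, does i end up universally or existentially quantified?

universal

Push ¬ through the quantifiers and connectives to reach negation normal form:
  (∀i ∃k (¬C(i) ∧ ¬C(k))) ∧ ((∃j ∃l (¬C(l) ∨ ¬C(j))) ∨ (∀m ¬C(m)))
Finally move all quantifiers to the prefix:
  ∀i ∃k ∃j ∃l ∀m (¬C(i) ∧ ¬C(k) ∧ (¬C(l) ∨ ¬C(j) ∨ ¬C(m)))
The quantifier ∃i sits under an odd number of negations, so it flips to ∀i.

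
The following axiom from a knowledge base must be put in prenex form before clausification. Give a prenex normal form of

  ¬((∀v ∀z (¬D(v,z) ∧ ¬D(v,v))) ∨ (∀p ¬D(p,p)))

∃v ∃z ∃p ((D(v,z) ∨ D(v,v)) ∧ D(p,p))

Push ¬ through the quantifiers and connectives to reach negation normal form:
  (∃v ∃z (D(v,z) ∨ D(v,v))) ∧ (∃p D(p,p))
Pull the quantifiers to the front (each side's bound variable is not free in the other side):
  ∃v ∃z ∃p ((D(v,z) ∨ D(v,v)) ∧ D(p,p))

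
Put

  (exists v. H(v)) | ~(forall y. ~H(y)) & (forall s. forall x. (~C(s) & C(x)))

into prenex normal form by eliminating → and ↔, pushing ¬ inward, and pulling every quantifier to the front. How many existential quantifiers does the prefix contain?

Push ¬ through the quantifiers and connectives to reach negation normal form:
  (exists v. H(v)) | (exists y. H(y)) & (forall s. forall x. (~C(s) & C(x)))
Extract every quantifier outward, since the variables are now distinct and don't occur free across branches:
  exists v. exists y. forall s. forall x. (H(v) | H(y) & ~C(s) & C(x))
The prefix is exists v exists y forall s forall x: 2 universal, 2 existential.

2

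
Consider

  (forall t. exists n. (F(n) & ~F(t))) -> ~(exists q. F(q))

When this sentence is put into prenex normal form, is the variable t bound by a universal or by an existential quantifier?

Rewrite implications/biconditionals: A → B as ¬A ∨ B.
  ~(forall t. exists n. (F(n) & ~F(t))) | ~(exists q. F(q))
Move each ¬ inward, flipping quantifiers it crosses:
  (exists t. forall n. (~F(n) | F(t))) | (forall q. ~F(q))
Extract every quantifier outward, since the variables are now distinct and don't occur free across branches:
  exists t. forall n. forall q. (~F(n) | F(t) | ~F(q))
The quantifier forall t sits under an odd number of negations (counting the antecedent side of each →), so it flips to exists t.

existential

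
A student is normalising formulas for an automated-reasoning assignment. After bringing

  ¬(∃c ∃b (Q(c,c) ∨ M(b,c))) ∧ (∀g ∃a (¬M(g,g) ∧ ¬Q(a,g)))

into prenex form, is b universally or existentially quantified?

universal

Push ¬ through the quantifiers and connectives to reach negation normal form:
  (∀c ∀b (¬Q(c,c) ∧ ¬M(b,c))) ∧ (∀g ∃a (¬M(g,g) ∧ ¬Q(a,g)))
Extract every quantifier outward, since the variables are now distinct and don't occur free across branches:
  ∀c ∀b ∀g ∃a (¬Q(c,c) ∧ ¬M(b,c) ∧ ¬M(g,g) ∧ ¬Q(a,g))
The quantifier ∃b sits under an odd number of negations, so it flips to ∀b.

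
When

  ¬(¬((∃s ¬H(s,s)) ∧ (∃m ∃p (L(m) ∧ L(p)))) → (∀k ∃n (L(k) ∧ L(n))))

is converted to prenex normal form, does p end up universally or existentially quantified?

universal

Eliminate → and ↔ using ¬ and ∨.
  ¬(¬¬((∃s ¬H(s,s)) ∧ (∃m ∃p (L(m) ∧ L(p)))) ∨ (∀k ∃n (L(k) ∧ L(n))))
Drive negations inward (¬∀x A ≡ ∃x ¬A, ¬∃x A ≡ ∀x ¬A, De Morgan for ∧/∨):
  ((∀s H(s,s)) ∨ (∀m ∀p (¬L(m) ∨ ¬L(p)))) ∧ (∃k ∀n (¬L(k) ∨ ¬L(n)))
Extract every quantifier outward, since the variables are now distinct and don't occur free across branches:
  ∀s ∀m ∀p ∃k ∀n ((H(s,s) ∨ ¬L(m) ∨ ¬L(p)) ∧ (¬L(k) ∨ ¬L(n)))
The quantifier ∃p sits under an odd number of negations (counting the antecedent side of each →), so it flips to ∀p.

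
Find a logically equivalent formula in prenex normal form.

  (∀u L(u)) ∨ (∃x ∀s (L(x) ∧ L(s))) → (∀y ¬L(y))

∃u ∀x ∃s ∀y (¬L(u) ∧ (¬L(x) ∨ ¬L(s)) ∨ ¬L(y))

Eliminate → and ↔ using ¬ and ∨.
  ¬((∀u L(u)) ∨ (∃x ∀s (L(x) ∧ L(s)))) ∨ (∀y ¬L(y))
Drive negations inward (¬∀x A ≡ ∃x ¬A, ¬∃x A ≡ ∀x ¬A, De Morgan for ∧/∨):
  (∃u ¬L(u)) ∧ (∀x ∃s (¬L(x) ∨ ¬L(s))) ∨ (∀y ¬L(y))
All bound variables are already distinct, so no renaming is needed.
Finally move all quantifiers to the prefix:
  ∃u ∀x ∃s ∀y (¬L(u) ∧ (¬L(x) ∨ ¬L(s)) ∨ ¬L(y))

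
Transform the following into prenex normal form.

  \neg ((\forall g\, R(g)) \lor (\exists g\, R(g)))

\exists g\, \forall x1\, (\neg R(g) \land \neg R(x1))

Drive negations inward (¬∀x A ≡ ∃x ¬A, ¬∃x A ≡ ∀x ¬A, De Morgan for ∧/∨):
  (\exists g\, \neg R(g)) \land (\forall g\, \neg R(g))
Rename bound variables to avoid capture: g↦x1.
  (\exists g\, \neg R(g)) \land (\forall x1\, \neg R(x1))
Pull the quantifiers to the front (each side's bound variable is not free in the other side):
  \exists g\, \forall x1\, (\neg R(g) \land \neg R(x1))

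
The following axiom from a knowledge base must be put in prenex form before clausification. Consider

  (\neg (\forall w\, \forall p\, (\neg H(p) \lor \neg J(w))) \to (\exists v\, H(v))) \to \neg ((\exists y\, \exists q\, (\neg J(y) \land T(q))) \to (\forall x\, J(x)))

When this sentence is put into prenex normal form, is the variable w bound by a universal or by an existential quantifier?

First replace A → B with ¬A ∨ B.
  \neg (\neg \neg (\forall w\, \forall p\, (\neg H(p) \lor \neg J(w))) \lor (\exists v\, H(v))) \lor \neg (\neg (\exists y\, \exists q\, (\neg J(y) \land T(q))) \lor (\forall x\, J(x)))
Push ¬ through the quantifiers and connectives to reach negation normal form:
  (\exists w\, \exists p\, (H(p) \land J(w))) \land (\forall v\, \neg H(v)) \lor (\exists y\, \exists q\, (\neg J(y) \land T(q))) \land (\exists x\, \neg J(x))
Extract every quantifier outward, since the variables are now distinct and don't occur free across branches:
  \exists w\, \exists p\, \forall v\, \exists y\, \exists q\, \exists x\, (H(p) \land J(w) \land \neg H(v) \lor \neg J(y) \land T(q) \land \neg J(x))
The quantifier \forall w sits under an odd number of negations (counting the antecedent side of each →), so it flips to \exists w.

existential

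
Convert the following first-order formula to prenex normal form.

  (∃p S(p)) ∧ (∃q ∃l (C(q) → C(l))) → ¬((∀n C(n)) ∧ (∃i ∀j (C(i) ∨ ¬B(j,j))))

∀p ∀q ∀l ∃n ∀i ∃j (¬S(p) ∨ C(q) ∧ ¬C(l) ∨ ¬C(n) ∨ ¬C(i) ∧ B(j,j))

Rewrite implications/biconditionals: A → B as ¬A ∨ B.
  ¬((∃p S(p)) ∧ (∃q ∃l (¬C(q) ∨ C(l)))) ∨ ¬((∀n C(n)) ∧ (∃i ∀j (C(i) ∨ ¬B(j,j))))
Drive negations inward (¬∀x A ≡ ∃x ¬A, ¬∃x A ≡ ∀x ¬A, De Morgan for ∧/∨):
  (∀p ¬S(p)) ∨ (∀q ∀l (C(q) ∧ ¬C(l))) ∨ (∃n ¬C(n)) ∨ (∀i ∃j (¬C(i) ∧ B(j,j)))
Pull the quantifiers to the front (each side's bound variable is not free in the other side):
  ∀p ∀q ∀l ∃n ∀i ∃j (¬S(p) ∨ C(q) ∧ ¬C(l) ∨ ¬C(n) ∨ ¬C(i) ∧ B(j,j))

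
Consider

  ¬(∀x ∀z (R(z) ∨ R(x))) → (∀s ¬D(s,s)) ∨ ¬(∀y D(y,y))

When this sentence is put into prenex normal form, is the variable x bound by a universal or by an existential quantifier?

universal

Eliminate → and ↔ using ¬ and ∨.
  ¬¬(∀x ∀z (R(z) ∨ R(x))) ∨ (∀s ¬D(s,s)) ∨ ¬(∀y D(y,y))
Push ¬ through the quantifiers and connectives to reach negation normal form:
  (∀x ∀z (R(z) ∨ R(x))) ∨ (∀s ¬D(s,s)) ∨ (∃y ¬D(y,y))
Pull the quantifiers to the front (each side's bound variable is not free in the other side):
  ∀x ∀z ∀s ∃y (R(z) ∨ R(x) ∨ ¬D(s,s) ∨ ¬D(y,y))
The quantifier ∀x sits under an even number of negations (counting the antecedent side of each →), so it remains universal.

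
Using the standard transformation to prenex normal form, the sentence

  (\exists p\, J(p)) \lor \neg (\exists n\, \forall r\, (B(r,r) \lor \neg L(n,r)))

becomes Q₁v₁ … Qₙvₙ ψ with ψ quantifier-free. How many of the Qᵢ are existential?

2

Move each ¬ inward, flipping quantifiers it crosses:
  (\exists p\, J(p)) \lor (\forall n\, \exists r\, (\neg B(r,r) \land L(n,r)))
Extract every quantifier outward, since the variables are now distinct and don't occur free across branches:
  \exists p\, \forall n\, \exists r\, (J(p) \lor \neg B(r,r) \land L(n,r))
The prefix is \exists p \forall n \exists r: 1 universal, 2 existential.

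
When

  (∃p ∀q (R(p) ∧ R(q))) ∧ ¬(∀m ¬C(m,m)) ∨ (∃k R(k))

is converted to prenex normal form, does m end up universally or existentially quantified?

existential

Push ¬ through the quantifiers and connectives to reach negation normal form:
  (∃p ∀q (R(p) ∧ R(q))) ∧ (∃m C(m,m)) ∨ (∃k R(k))
Pull the quantifiers to the front (each side's bound variable is not free in the other side):
  ∃p ∀q ∃m ∃k (R(p) ∧ R(q) ∧ C(m,m) ∨ R(k))
The quantifier ∀m sits under an odd number of negations, so it flips to ∃m.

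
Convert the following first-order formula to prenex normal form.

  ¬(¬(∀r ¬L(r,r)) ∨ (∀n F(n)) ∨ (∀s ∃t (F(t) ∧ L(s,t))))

∀r ∃n ∃s ∀t (¬L(r,r) ∧ ¬F(n) ∧ (¬F(t) ∨ ¬L(s,t)))

Push ¬ through the quantifiers and connectives to reach negation normal form:
  (∀r ¬L(r,r)) ∧ (∃n ¬F(n)) ∧ (∃s ∀t (¬F(t) ∨ ¬L(s,t)))
All bound variables are already distinct, so no renaming is needed.
Finally move all quantifiers to the prefix:
  ∀r ∃n ∃s ∀t (¬L(r,r) ∧ ¬F(n) ∧ (¬F(t) ∨ ¬L(s,t)))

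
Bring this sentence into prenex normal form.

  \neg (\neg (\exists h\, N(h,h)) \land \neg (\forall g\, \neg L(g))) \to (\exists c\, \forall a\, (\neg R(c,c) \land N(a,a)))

\forall h\, \exists g\, \exists c\, \forall a\, (\neg N(h,h) \land L(g) \lor \neg R(c,c) \land N(a,a))

First replace A → B with ¬A ∨ B.
  \neg \neg (\neg (\exists h\, N(h,h)) \land \neg (\forall g\, \neg L(g))) \lor (\exists c\, \forall a\, (\neg R(c,c) \land N(a,a)))
Drive negations inward (¬∀x A ≡ ∃x ¬A, ¬∃x A ≡ ∀x ¬A, De Morgan for ∧/∨):
  (\forall h\, \neg N(h,h)) \land (\exists g\, L(g)) \lor (\exists c\, \forall a\, (\neg R(c,c) \land N(a,a)))
Finally move all quantifiers to the prefix:
  \forall h\, \exists g\, \exists c\, \forall a\, (\neg N(h,h) \land L(g) \lor \neg R(c,c) \land N(a,a))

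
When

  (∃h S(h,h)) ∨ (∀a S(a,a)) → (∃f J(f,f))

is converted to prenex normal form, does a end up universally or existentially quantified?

Eliminate → and ↔ using ¬ and ∨.
  ¬((∃h S(h,h)) ∨ (∀a S(a,a))) ∨ (∃f J(f,f))
Move each ¬ inward, flipping quantifiers it crosses:
  (∀h ¬S(h,h)) ∧ (∃a ¬S(a,a)) ∨ (∃f J(f,f))
All bound variables are already distinct, so no renaming is needed.
Pull the quantifiers to the front (each side's bound variable is not free in the other side):
  ∀h ∃a ∃f (¬S(h,h) ∧ ¬S(a,a) ∨ J(f,f))
The quantifier ∀a sits under an odd number of negations (counting the antecedent side of each →), so it flips to ∃a.

existential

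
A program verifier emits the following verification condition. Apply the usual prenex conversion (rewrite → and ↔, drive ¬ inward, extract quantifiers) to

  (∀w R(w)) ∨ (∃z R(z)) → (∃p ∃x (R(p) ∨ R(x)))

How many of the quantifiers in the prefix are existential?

3

Eliminate → and ↔ using ¬ and ∨.
  ¬((∀w R(w)) ∨ (∃z R(z))) ∨ (∃p ∃x (R(p) ∨ R(x)))
Push ¬ through the quantifiers and connectives to reach negation normal form:
  (∃w ¬R(w)) ∧ (∀z ¬R(z)) ∨ (∃p ∃x (R(p) ∨ R(x)))
All bound variables are already distinct, so no renaming is needed.
Finally move all quantifiers to the prefix:
  ∃w ∀z ∃p ∃x (¬R(w) ∧ ¬R(z) ∨ R(p) ∨ R(x))
The prefix is ∃w ∀z ∃p ∃x: 1 universal, 3 existential.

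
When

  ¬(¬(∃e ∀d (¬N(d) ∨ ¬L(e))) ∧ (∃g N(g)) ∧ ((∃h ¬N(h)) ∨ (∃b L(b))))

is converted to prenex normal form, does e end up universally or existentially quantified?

existential

Push ¬ through the quantifiers and connectives to reach negation normal form:
  (∃e ∀d (¬N(d) ∨ ¬L(e))) ∨ (∀g ¬N(g)) ∨ (∀h N(h)) ∧ (∀b ¬L(b))
All bound variables are already distinct, so no renaming is needed.
Extract every quantifier outward, since the variables are now distinct and don't occur free across branches:
  ∃e ∀d ∀g ∀h ∀b (¬N(d) ∨ ¬L(e) ∨ ¬N(g) ∨ N(h) ∧ ¬L(b))
The quantifier ∃e sits under an even number of negations, so it remains existential.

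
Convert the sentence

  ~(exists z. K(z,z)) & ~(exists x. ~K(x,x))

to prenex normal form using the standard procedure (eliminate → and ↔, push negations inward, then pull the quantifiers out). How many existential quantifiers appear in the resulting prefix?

0

Drive negations inward (¬∀x A ≡ ∃x ¬A, ¬∃x A ≡ ∀x ¬A, De Morgan for ∧/∨):
  (forall z. ~K(z,z)) & (forall x. K(x,x))
All bound variables are already distinct, so no renaming is needed.
Finally move all quantifiers to the prefix:
  forall z. forall x. (~K(z,z) & K(x,x))
The prefix is forall z forall x: 2 universal, 0 existential.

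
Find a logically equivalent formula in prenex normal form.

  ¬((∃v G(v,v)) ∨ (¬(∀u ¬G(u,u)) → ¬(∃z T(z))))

∀v ∃u ∃z (¬G(v,v) ∧ G(u,u) ∧ T(z))

Eliminate → and ↔ using ¬ and ∨.
  ¬((∃v G(v,v)) ∨ ¬¬(∀u ¬G(u,u)) ∨ ¬(∃z T(z)))
Push ¬ through the quantifiers and connectives to reach negation normal form:
  (∀v ¬G(v,v)) ∧ (∃u G(u,u)) ∧ (∃z T(z))
All bound variables are already distinct, so no renaming is needed.
Extract every quantifier outward, since the variables are now distinct and don't occur free across branches:
  ∀v ∃u ∃z (¬G(v,v) ∧ G(u,u) ∧ T(z))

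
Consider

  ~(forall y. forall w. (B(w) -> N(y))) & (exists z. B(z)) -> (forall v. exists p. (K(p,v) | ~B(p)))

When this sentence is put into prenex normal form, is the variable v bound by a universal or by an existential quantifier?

universal

Eliminate → and ↔ using ¬ and ∨.
  ~(~(forall y. forall w. (~B(w) | N(y))) & (exists z. B(z))) | (forall v. exists p. (K(p,v) | ~B(p)))
Drive negations inward (¬∀x A ≡ ∃x ¬A, ¬∃x A ≡ ∀x ¬A, De Morgan for ∧/∨):
  (forall y. forall w. (~B(w) | N(y))) | (forall z. ~B(z)) | (forall v. exists p. (K(p,v) | ~B(p)))
All bound variables are already distinct, so no renaming is needed.
Extract every quantifier outward, since the variables are now distinct and don't occur free across branches:
  forall y. forall w. forall z. forall v. exists p. (~B(w) | N(y) | ~B(z) | K(p,v) | ~B(p))
The quantifier forall v sits under an even number of negations (counting the antecedent side of each →), so it remains universal.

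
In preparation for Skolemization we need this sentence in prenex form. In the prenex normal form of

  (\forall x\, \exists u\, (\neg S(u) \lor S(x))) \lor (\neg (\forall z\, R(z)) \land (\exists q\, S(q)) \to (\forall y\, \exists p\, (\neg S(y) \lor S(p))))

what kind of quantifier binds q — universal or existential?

universal

Eliminate → and ↔ using ¬ and ∨.
  (\forall x\, \exists u\, (\neg S(u) \lor S(x))) \lor \neg (\neg (\forall z\, R(z)) \land (\exists q\, S(q))) \lor (\forall y\, \exists p\, (\neg S(y) \lor S(p)))
Drive negations inward (¬∀x A ≡ ∃x ¬A, ¬∃x A ≡ ∀x ¬A, De Morgan for ∧/∨):
  (\forall x\, \exists u\, (\neg S(u) \lor S(x))) \lor (\forall z\, R(z)) \lor (\forall q\, \neg S(q)) \lor (\forall y\, \exists p\, (\neg S(y) \lor S(p)))
All bound variables are already distinct, so no renaming is needed.
Finally move all quantifiers to the prefix:
  \forall x\, \exists u\, \forall z\, \forall q\, \forall y\, \exists p\, (\neg S(u) \lor S(x) \lor R(z) \lor \neg S(q) \lor \neg S(y) \lor S(p))
The quantifier \exists q sits under an odd number of negations (counting the antecedent side of each →), so it flips to \forall q.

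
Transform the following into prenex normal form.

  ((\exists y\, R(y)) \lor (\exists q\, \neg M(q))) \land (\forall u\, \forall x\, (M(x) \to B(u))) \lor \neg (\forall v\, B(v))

\exists y\, \exists q\, \forall u\, \forall x\, \exists v\, ((R(y) \lor \neg M(q)) \land (\neg M(x) \lor B(u)) \lor \neg B(v))

Eliminate → and ↔ using ¬ and ∨.
  ((\exists y\, R(y)) \lor (\exists q\, \neg M(q))) \land (\forall u\, \forall x\, (\neg M(x) \lor B(u))) \lor \neg (\forall v\, B(v))
Drive negations inward (¬∀x A ≡ ∃x ¬A, ¬∃x A ≡ ∀x ¬A, De Morgan for ∧/∨):
  ((\exists y\, R(y)) \lor (\exists q\, \neg M(q))) \land (\forall u\, \forall x\, (\neg M(x) \lor B(u))) \lor (\exists v\, \neg B(v))
Extract every quantifier outward, since the variables are now distinct and don't occur free across branches:
  \exists y\, \exists q\, \forall u\, \forall x\, \exists v\, ((R(y) \lor \neg M(q)) \land (\neg M(x) \lor B(u)) \lor \neg B(v))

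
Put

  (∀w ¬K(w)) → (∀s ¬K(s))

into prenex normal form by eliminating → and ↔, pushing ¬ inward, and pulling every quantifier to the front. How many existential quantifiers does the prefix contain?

First replace A → B with ¬A ∨ B.
  ¬(∀w ¬K(w)) ∨ (∀s ¬K(s))
Drive negations inward (¬∀x A ≡ ∃x ¬A, ¬∃x A ≡ ∀x ¬A, De Morgan for ∧/∨):
  (∃w K(w)) ∨ (∀s ¬K(s))
Finally move all quantifiers to the prefix:
  ∃w ∀s (K(w) ∨ ¬K(s))
The prefix is ∃w ∀s: 1 universal, 1 existential.

1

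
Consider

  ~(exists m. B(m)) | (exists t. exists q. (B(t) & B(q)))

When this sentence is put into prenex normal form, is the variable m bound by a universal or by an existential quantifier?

Move each ¬ inward, flipping quantifiers it crosses:
  (forall m. ~B(m)) | (exists t. exists q. (B(t) & B(q)))
All bound variables are already distinct, so no renaming is needed.
Finally move all quantifiers to the prefix:
  forall m. exists t. exists q. (~B(m) | B(t) & B(q))
The quantifier exists m sits under an odd number of negations, so it flips to forall m.

universal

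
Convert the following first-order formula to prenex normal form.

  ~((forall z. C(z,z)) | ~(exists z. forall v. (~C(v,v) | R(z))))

Push ¬ through the quantifiers and connectives to reach negation normal form:
  (exists z. ~C(z,z)) & (exists z. forall v. (~C(v,v) | R(z)))
Standardize variables apart so no two quantifiers bind the same name: z↦v1.
  (exists z. ~C(z,z)) & (exists v1. forall v. (~C(v,v) | R(v1)))
Pull the quantifiers to the front (each side's bound variable is not free in the other side):
  exists z. exists v1. forall v. (~C(z,z) & (~C(v,v) | R(v1)))

exists z. exists v1. forall v. (~C(z,z) & (~C(v,v) | R(v1)))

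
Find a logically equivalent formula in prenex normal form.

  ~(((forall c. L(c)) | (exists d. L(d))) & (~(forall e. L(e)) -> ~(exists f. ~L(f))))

Eliminate → and ↔ using ¬ and ∨.
  ~(((forall c. L(c)) | (exists d. L(d))) & (~~(forall e. L(e)) | ~(exists f. ~L(f))))
Move each ¬ inward, flipping quantifiers it crosses:
  (exists c. ~L(c)) & (forall d. ~L(d)) | (exists e. ~L(e)) & (exists f. ~L(f))
All bound variables are already distinct, so no renaming is needed.
Extract every quantifier outward, since the variables are now distinct and don't occur free across branches:
  exists c. forall d. exists e. exists f. (~L(c) & ~L(d) | ~L(e) & ~L(f))

exists c. forall d. exists e. exists f. (~L(c) & ~L(d) | ~L(e) & ~L(f))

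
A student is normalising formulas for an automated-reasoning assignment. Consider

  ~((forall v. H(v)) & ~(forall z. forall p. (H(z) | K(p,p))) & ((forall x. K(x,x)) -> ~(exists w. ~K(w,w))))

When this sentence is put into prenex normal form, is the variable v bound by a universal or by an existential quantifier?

existential

Rewrite implications/biconditionals: A → B as ¬A ∨ B.
  ~((forall v. H(v)) & ~(forall z. forall p. (H(z) | K(p,p))) & (~(forall x. K(x,x)) | ~(exists w. ~K(w,w))))
Push ¬ through the quantifiers and connectives to reach negation normal form:
  (exists v. ~H(v)) | (forall z. forall p. (H(z) | K(p,p))) | (forall x. K(x,x)) & (exists w. ~K(w,w))
Finally move all quantifiers to the prefix:
  exists v. forall z. forall p. forall x. exists w. (~H(v) | H(z) | K(p,p) | K(x,x) & ~K(w,w))
The quantifier forall v sits under an odd number of negations (counting the antecedent side of each →), so it flips to exists v.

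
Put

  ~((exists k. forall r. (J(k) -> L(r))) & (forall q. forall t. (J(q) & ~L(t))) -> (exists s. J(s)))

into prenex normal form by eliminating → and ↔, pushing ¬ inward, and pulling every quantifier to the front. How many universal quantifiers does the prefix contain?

4

Eliminate → and ↔ using ¬ and ∨.
  ~(~((exists k. forall r. (~J(k) | L(r))) & (forall q. forall t. (J(q) & ~L(t)))) | (exists s. J(s)))
Move each ¬ inward, flipping quantifiers it crosses:
  (exists k. forall r. (~J(k) | L(r))) & (forall q. forall t. (J(q) & ~L(t))) & (forall s. ~J(s))
All bound variables are already distinct, so no renaming is needed.
Finally move all quantifiers to the prefix:
  exists k. forall r. forall q. forall t. forall s. ((~J(k) | L(r)) & J(q) & ~L(t) & ~J(s))
The prefix is exists k forall r forall q forall t forall s: 4 universal, 1 existential.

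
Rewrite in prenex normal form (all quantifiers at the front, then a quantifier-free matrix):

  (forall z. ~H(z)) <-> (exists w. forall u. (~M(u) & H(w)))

Rewrite implications/biconditionals: A → B as ¬A ∨ B; A ↔ B as (¬A ∨ B) ∧ (¬B ∨ A).
  (~(forall z. ~H(z)) | (exists w. forall u. (~M(u) & H(w)))) & (~(exists w. forall u. (~M(u) & H(w))) | (forall z. ~H(z)))
Push ¬ through the quantifiers and connectives to reach negation normal form:
  ((exists z. H(z)) | (exists w. forall u. (~M(u) & H(w)))) & ((forall w. exists u. (M(u) | ~H(w))) | (forall z. ~H(z)))
Standardize variables apart so no two quantifiers bind the same name: w↦v, u↦c, z↦a.
  ((exists z. H(z)) | (exists w. forall u. (~M(u) & H(w)))) & ((forall v. exists c. (M(c) | ~H(v))) | (forall a. ~H(a)))
Finally move all quantifiers to the prefix:
  exists z. exists w. forall u. forall v. exists c. forall a. ((H(z) | ~M(u) & H(w)) & (M(c) | ~H(v) | ~H(a)))

exists z. exists w. forall u. forall v. exists c. forall a. ((H(z) | ~M(u) & H(w)) & (M(c) | ~H(v) | ~H(a)))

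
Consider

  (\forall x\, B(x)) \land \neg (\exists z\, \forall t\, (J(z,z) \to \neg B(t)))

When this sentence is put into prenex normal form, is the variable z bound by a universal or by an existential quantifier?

universal

Eliminate → and ↔ using ¬ and ∨.
  (\forall x\, B(x)) \land \neg (\exists z\, \forall t\, (\neg J(z,z) \lor \neg B(t)))
Move each ¬ inward, flipping quantifiers it crosses:
  (\forall x\, B(x)) \land (\forall z\, \exists t\, (J(z,z) \land B(t)))
Finally move all quantifiers to the prefix:
  \forall x\, \forall z\, \exists t\, (B(x) \land J(z,z) \land B(t))
The quantifier \exists z sits under an odd number of negations (counting the antecedent side of each →), so it flips to \forall z.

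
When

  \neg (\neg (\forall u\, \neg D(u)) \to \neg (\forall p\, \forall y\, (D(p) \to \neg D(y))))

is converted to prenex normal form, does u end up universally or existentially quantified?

existential

Eliminate → and ↔ using ¬ and ∨.
  \neg (\neg \neg (\forall u\, \neg D(u)) \lor \neg (\forall p\, \forall y\, (\neg D(p) \lor \neg D(y))))
Move each ¬ inward, flipping quantifiers it crosses:
  (\exists u\, D(u)) \land (\forall p\, \forall y\, (\neg D(p) \lor \neg D(y)))
Finally move all quantifiers to the prefix:
  \exists u\, \forall p\, \forall y\, (D(u) \land (\neg D(p) \lor \neg D(y)))
The quantifier \forall u sits under an odd number of negations (counting the antecedent side of each →), so it flips to \exists u.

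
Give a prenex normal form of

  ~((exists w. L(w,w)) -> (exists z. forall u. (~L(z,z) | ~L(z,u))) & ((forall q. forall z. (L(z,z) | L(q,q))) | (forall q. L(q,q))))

Eliminate → and ↔ using ¬ and ∨.
  ~(~(exists w. L(w,w)) | (exists z. forall u. (~L(z,z) | ~L(z,u))) & ((forall q. forall z. (L(z,z) | L(q,q))) | (forall q. L(q,q))))
Move each ¬ inward, flipping quantifiers it crosses:
  (exists w. L(w,w)) & ((forall z. exists u. (L(z,z) & L(z,u))) | (exists q. exists z. (~L(z,z) & ~L(q,q))) & (exists q. ~L(q,q)))
Standardize variables apart so no two quantifiers bind the same name: z↦c, q↦t.
  (exists w. L(w,w)) & ((forall z. exists u. (L(z,z) & L(z,u))) | (exists q. exists c. (~L(c,c) & ~L(q,q))) & (exists t. ~L(t,t)))
Extract every quantifier outward, since the variables are now distinct and don't occur free across branches:
  exists w. forall z. exists u. exists q. exists c. exists t. (L(w,w) & (L(z,z) & L(z,u) | ~L(c,c) & ~L(q,q) & ~L(t,t)))

exists w. forall z. exists u. exists q. exists c. exists t. (L(w,w) & (L(z,z) & L(z,u) | ~L(c,c) & ~L(q,q) & ~L(t,t)))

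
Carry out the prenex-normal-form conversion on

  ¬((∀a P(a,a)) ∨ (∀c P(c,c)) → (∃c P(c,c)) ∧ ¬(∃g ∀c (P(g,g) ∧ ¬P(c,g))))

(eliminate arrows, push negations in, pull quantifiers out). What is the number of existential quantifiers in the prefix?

Rewrite implications/biconditionals: A → B as ¬A ∨ B.
  ¬(¬((∀a P(a,a)) ∨ (∀c P(c,c))) ∨ (∃c P(c,c)) ∧ ¬(∃g ∀c (P(g,g) ∧ ¬P(c,g))))
Push ¬ through the quantifiers and connectives to reach negation normal form:
  ((∀a P(a,a)) ∨ (∀c P(c,c))) ∧ ((∀c ¬P(c,c)) ∨ (∃g ∀c (P(g,g) ∧ ¬P(c,g))))
Rename bound variables to avoid capture: c↦q, c↦z.
  ((∀a P(a,a)) ∨ (∀c P(c,c))) ∧ ((∀q ¬P(q,q)) ∨ (∃g ∀z (P(g,g) ∧ ¬P(z,g))))
Finally move all quantifiers to the prefix:
  ∀a ∀c ∀q ∃g ∀z ((P(a,a) ∨ P(c,c)) ∧ (¬P(q,q) ∨ P(g,g) ∧ ¬P(z,g)))
The prefix is ∀a ∀c ∀q ∃g ∀z: 4 universal, 1 existential.

1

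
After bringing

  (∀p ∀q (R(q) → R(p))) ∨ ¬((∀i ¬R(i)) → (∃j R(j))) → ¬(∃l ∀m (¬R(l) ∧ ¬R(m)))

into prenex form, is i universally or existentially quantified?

existential

Rewrite implications/biconditionals: A → B as ¬A ∨ B.
  ¬((∀p ∀q (¬R(q) ∨ R(p))) ∨ ¬(¬(∀i ¬R(i)) ∨ (∃j R(j)))) ∨ ¬(∃l ∀m (¬R(l) ∧ ¬R(m)))
Drive negations inward (¬∀x A ≡ ∃x ¬A, ¬∃x A ≡ ∀x ¬A, De Morgan for ∧/∨):
  (∃p ∃q (R(q) ∧ ¬R(p))) ∧ ((∃i R(i)) ∨ (∃j R(j))) ∨ (∀l ∃m (R(l) ∨ R(m)))
All bound variables are already distinct, so no renaming is needed.
Extract every quantifier outward, since the variables are now distinct and don't occur free across branches:
  ∃p ∃q ∃i ∃j ∀l ∃m (R(q) ∧ ¬R(p) ∧ (R(i) ∨ R(j)) ∨ R(l) ∨ R(m))
The quantifier ∀i sits under an odd number of negations (counting the antecedent side of each →), so it flips to ∃i.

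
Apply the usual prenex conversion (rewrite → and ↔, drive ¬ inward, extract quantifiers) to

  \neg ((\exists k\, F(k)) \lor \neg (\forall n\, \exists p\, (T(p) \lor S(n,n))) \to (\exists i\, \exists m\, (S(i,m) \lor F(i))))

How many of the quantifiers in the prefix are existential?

Eliminate → and ↔ using ¬ and ∨.
  \neg (\neg ((\exists k\, F(k)) \lor \neg (\forall n\, \exists p\, (T(p) \lor S(n,n)))) \lor (\exists i\, \exists m\, (S(i,m) \lor F(i))))
Push ¬ through the quantifiers and connectives to reach negation normal form:
  ((\exists k\, F(k)) \lor (\exists n\, \forall p\, (\neg T(p) \land \neg S(n,n)))) \land (\forall i\, \forall m\, (\neg S(i,m) \land \neg F(i)))
All bound variables are already distinct, so no renaming is needed.
Pull the quantifiers to the front (each side's bound variable is not free in the other side):
  \exists k\, \exists n\, \forall p\, \forall i\, \forall m\, ((F(k) \lor \neg T(p) \land \neg S(n,n)) \land \neg S(i,m) \land \neg F(i))
The prefix is \exists k \exists n \forall p \forall i \forall m: 3 universal, 2 existential.

2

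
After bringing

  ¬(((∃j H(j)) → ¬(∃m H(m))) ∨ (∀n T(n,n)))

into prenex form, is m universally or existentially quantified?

existential

Rewrite implications/biconditionals: A → B as ¬A ∨ B.
  ¬(¬(∃j H(j)) ∨ ¬(∃m H(m)) ∨ (∀n T(n,n)))
Push ¬ through the quantifiers and connectives to reach negation normal form:
  (∃j H(j)) ∧ (∃m H(m)) ∧ (∃n ¬T(n,n))
Pull the quantifiers to the front (each side's bound variable is not free in the other side):
  ∃j ∃m ∃n (H(j) ∧ H(m) ∧ ¬T(n,n))
The quantifier ∃m sits under an even number of negations (counting the antecedent side of each →), so it remains existential.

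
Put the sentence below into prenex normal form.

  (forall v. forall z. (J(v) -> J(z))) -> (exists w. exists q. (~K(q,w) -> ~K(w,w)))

exists v. exists z. exists w. exists q. (J(v) & ~J(z) | K(q,w) | ~K(w,w))

Rewrite implications/biconditionals: A → B as ¬A ∨ B.
  ~(forall v. forall z. (~J(v) | J(z))) | (exists w. exists q. (~~K(q,w) | ~K(w,w)))
Drive negations inward (¬∀x A ≡ ∃x ¬A, ¬∃x A ≡ ∀x ¬A, De Morgan for ∧/∨):
  (exists v. exists z. (J(v) & ~J(z))) | (exists w. exists q. (K(q,w) | ~K(w,w)))
All bound variables are already distinct, so no renaming is needed.
Extract every quantifier outward, since the variables are now distinct and don't occur free across branches:
  exists v. exists z. exists w. exists q. (J(v) & ~J(z) | K(q,w) | ~K(w,w))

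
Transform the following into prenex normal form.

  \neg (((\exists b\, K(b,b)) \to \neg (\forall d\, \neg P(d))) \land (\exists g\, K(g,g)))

\exists b\, \forall d\, \forall g\, (K(b,b) \land \neg P(d) \lor \neg K(g,g))

Rewrite implications/biconditionals: A → B as ¬A ∨ B.
  \neg ((\neg (\exists b\, K(b,b)) \lor \neg (\forall d\, \neg P(d))) \land (\exists g\, K(g,g)))
Drive negations inward (¬∀x A ≡ ∃x ¬A, ¬∃x A ≡ ∀x ¬A, De Morgan for ∧/∨):
  (\exists b\, K(b,b)) \land (\forall d\, \neg P(d)) \lor (\forall g\, \neg K(g,g))
All bound variables are already distinct, so no renaming is needed.
Finally move all quantifiers to the prefix:
  \exists b\, \forall d\, \forall g\, (K(b,b) \land \neg P(d) \lor \neg K(g,g))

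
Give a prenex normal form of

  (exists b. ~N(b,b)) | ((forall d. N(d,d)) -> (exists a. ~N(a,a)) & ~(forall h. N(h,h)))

exists b. exists d. exists a. exists h. (~N(b,b) | ~N(d,d) | ~N(a,a) & ~N(h,h))

Eliminate → and ↔ using ¬ and ∨.
  (exists b. ~N(b,b)) | ~(forall d. N(d,d)) | (exists a. ~N(a,a)) & ~(forall h. N(h,h))
Move each ¬ inward, flipping quantifiers it crosses:
  (exists b. ~N(b,b)) | (exists d. ~N(d,d)) | (exists a. ~N(a,a)) & (exists h. ~N(h,h))
All bound variables are already distinct, so no renaming is needed.
Finally move all quantifiers to the prefix:
  exists b. exists d. exists a. exists h. (~N(b,b) | ~N(d,d) | ~N(a,a) & ~N(h,h))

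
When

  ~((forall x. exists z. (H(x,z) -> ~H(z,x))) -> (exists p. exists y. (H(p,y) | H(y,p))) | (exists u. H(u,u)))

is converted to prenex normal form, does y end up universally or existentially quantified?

universal

Rewrite implications/biconditionals: A → B as ¬A ∨ B.
  ~(~(forall x. exists z. (~H(x,z) | ~H(z,x))) | (exists p. exists y. (H(p,y) | H(y,p))) | (exists u. H(u,u)))
Drive negations inward (¬∀x A ≡ ∃x ¬A, ¬∃x A ≡ ∀x ¬A, De Morgan for ∧/∨):
  (forall x. exists z. (~H(x,z) | ~H(z,x))) & (forall p. forall y. (~H(p,y) & ~H(y,p))) & (forall u. ~H(u,u))
All bound variables are already distinct, so no renaming is needed.
Extract every quantifier outward, since the variables are now distinct and don't occur free across branches:
  forall x. exists z. forall p. forall y. forall u. ((~H(x,z) | ~H(z,x)) & ~H(p,y) & ~H(y,p) & ~H(u,u))
The quantifier exists y sits under an odd number of negations (counting the antecedent side of each →), so it flips to forall y.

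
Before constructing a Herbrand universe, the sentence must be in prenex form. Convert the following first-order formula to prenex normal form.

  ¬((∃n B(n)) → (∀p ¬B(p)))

∃n ∃p (B(n) ∧ B(p))

Rewrite implications/biconditionals: A → B as ¬A ∨ B.
  ¬(¬(∃n B(n)) ∨ (∀p ¬B(p)))
Move each ¬ inward, flipping quantifiers it crosses:
  (∃n B(n)) ∧ (∃p B(p))
All bound variables are already distinct, so no renaming is needed.
Finally move all quantifiers to the prefix:
  ∃n ∃p (B(n) ∧ B(p))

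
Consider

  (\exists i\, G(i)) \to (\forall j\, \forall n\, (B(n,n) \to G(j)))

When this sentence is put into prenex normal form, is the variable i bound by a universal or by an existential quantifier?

First replace A → B with ¬A ∨ B.
  \neg (\exists i\, G(i)) \lor (\forall j\, \forall n\, (\neg B(n,n) \lor G(j)))
Move each ¬ inward, flipping quantifiers it crosses:
  (\forall i\, \neg G(i)) \lor (\forall j\, \forall n\, (\neg B(n,n) \lor G(j)))
Finally move all quantifiers to the prefix:
  \forall i\, \forall j\, \forall n\, (\neg G(i) \lor \neg B(n,n) \lor G(j))
The quantifier \exists i sits under an odd number of negations (counting the antecedent side of each →), so it flips to \forall i.

universal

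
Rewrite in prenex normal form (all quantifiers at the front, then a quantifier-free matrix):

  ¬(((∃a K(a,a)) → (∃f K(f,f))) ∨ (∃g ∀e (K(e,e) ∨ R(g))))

∃a ∀f ∀g ∃e (K(a,a) ∧ ¬K(f,f) ∧ ¬K(e,e) ∧ ¬R(g))

Rewrite implications/biconditionals: A → B as ¬A ∨ B.
  ¬(¬(∃a K(a,a)) ∨ (∃f K(f,f)) ∨ (∃g ∀e (K(e,e) ∨ R(g))))
Push ¬ through the quantifiers and connectives to reach negation normal form:
  (∃a K(a,a)) ∧ (∀f ¬K(f,f)) ∧ (∀g ∃e (¬K(e,e) ∧ ¬R(g)))
All bound variables are already distinct, so no renaming is needed.
Pull the quantifiers to the front (each side's bound variable is not free in the other side):
  ∃a ∀f ∀g ∃e (K(a,a) ∧ ¬K(f,f) ∧ ¬K(e,e) ∧ ¬R(g))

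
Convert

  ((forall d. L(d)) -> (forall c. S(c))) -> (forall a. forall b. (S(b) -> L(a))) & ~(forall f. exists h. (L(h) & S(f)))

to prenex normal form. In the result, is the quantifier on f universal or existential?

Rewrite implications/biconditionals: A → B as ¬A ∨ B.
  ~(~(forall d. L(d)) | (forall c. S(c))) | (forall a. forall b. (~S(b) | L(a))) & ~(forall f. exists h. (L(h) & S(f)))
Push ¬ through the quantifiers and connectives to reach negation normal form:
  (forall d. L(d)) & (exists c. ~S(c)) | (forall a. forall b. (~S(b) | L(a))) & (exists f. forall h. (~L(h) | ~S(f)))
Finally move all quantifiers to the prefix:
  forall d. exists c. forall a. forall b. exists f. forall h. (L(d) & ~S(c) | (~S(b) | L(a)) & (~L(h) | ~S(f)))
The quantifier forall f sits under an odd number of negations (counting the antecedent side of each →), so it flips to exists f.

existential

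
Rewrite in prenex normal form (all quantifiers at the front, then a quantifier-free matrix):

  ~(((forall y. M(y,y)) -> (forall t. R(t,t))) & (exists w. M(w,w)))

forall y. exists t. forall w. (M(y,y) & ~R(t,t) | ~M(w,w))

Eliminate → and ↔ using ¬ and ∨.
  ~((~(forall y. M(y,y)) | (forall t. R(t,t))) & (exists w. M(w,w)))
Push ¬ through the quantifiers and connectives to reach negation normal form:
  (forall y. M(y,y)) & (exists t. ~R(t,t)) | (forall w. ~M(w,w))
All bound variables are already distinct, so no renaming is needed.
Extract every quantifier outward, since the variables are now distinct and don't occur free across branches:
  forall y. exists t. forall w. (M(y,y) & ~R(t,t) | ~M(w,w))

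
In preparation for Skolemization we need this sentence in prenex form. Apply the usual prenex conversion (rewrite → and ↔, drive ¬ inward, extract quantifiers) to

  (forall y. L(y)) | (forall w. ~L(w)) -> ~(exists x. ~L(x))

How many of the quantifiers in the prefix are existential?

Eliminate → and ↔ using ¬ and ∨.
  ~((forall y. L(y)) | (forall w. ~L(w))) | ~(exists x. ~L(x))
Push ¬ through the quantifiers and connectives to reach negation normal form:
  (exists y. ~L(y)) & (exists w. L(w)) | (forall x. L(x))
Extract every quantifier outward, since the variables are now distinct and don't occur free across branches:
  exists y. exists w. forall x. (~L(y) & L(w) | L(x))
The prefix is exists y exists w forall x: 1 universal, 2 existential.

2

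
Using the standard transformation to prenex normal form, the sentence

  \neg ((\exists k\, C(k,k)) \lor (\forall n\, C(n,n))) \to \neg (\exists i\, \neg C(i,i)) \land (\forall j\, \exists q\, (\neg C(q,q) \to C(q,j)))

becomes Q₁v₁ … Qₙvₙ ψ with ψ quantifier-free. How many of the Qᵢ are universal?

3

Eliminate → and ↔ using ¬ and ∨.
  \neg \neg ((\exists k\, C(k,k)) \lor (\forall n\, C(n,n))) \lor \neg (\exists i\, \neg C(i,i)) \land (\forall j\, \exists q\, (\neg \neg C(q,q) \lor C(q,j)))
Push ¬ through the quantifiers and connectives to reach negation normal form:
  (\exists k\, C(k,k)) \lor (\forall n\, C(n,n)) \lor (\forall i\, C(i,i)) \land (\forall j\, \exists q\, (C(q,q) \lor C(q,j)))
Pull the quantifiers to the front (each side's bound variable is not free in the other side):
  \exists k\, \forall n\, \forall i\, \forall j\, \exists q\, (C(k,k) \lor C(n,n) \lor C(i,i) \land (C(q,q) \lor C(q,j)))
The prefix is \exists k \forall n \forall i \forall j \exists q: 3 universal, 2 existential.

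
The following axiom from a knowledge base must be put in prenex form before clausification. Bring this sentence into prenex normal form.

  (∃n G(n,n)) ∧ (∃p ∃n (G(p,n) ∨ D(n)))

∃n ∃p ∃r (G(n,n) ∧ (G(p,r) ∨ D(r)))

Give each quantifier a distinct variable: n↦r.
  (∃n G(n,n)) ∧ (∃p ∃r (G(p,r) ∨ D(r)))
Pull the quantifiers to the front (each side's bound variable is not free in the other side):
  ∃n ∃p ∃r (G(n,n) ∧ (G(p,r) ∨ D(r)))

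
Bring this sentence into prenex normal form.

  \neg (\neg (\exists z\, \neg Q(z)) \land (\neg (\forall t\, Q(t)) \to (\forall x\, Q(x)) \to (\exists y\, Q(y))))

Eliminate → and ↔ using ¬ and ∨.
  \neg (\neg (\exists z\, \neg Q(z)) \land (\neg \neg (\forall t\, Q(t)) \lor \neg (\forall x\, Q(x)) \lor (\exists y\, Q(y))))
Push ¬ through the quantifiers and connectives to reach negation normal form:
  (\exists z\, \neg Q(z)) \lor (\exists t\, \neg Q(t)) \land (\forall x\, Q(x)) \land (\forall y\, \neg Q(y))
All bound variables are already distinct, so no renaming is needed.
Pull the quantifiers to the front (each side's bound variable is not free in the other side):
  \exists z\, \exists t\, \forall x\, \forall y\, (\neg Q(z) \lor \neg Q(t) \land Q(x) \land \neg Q(y))

\exists z\, \exists t\, \forall x\, \forall y\, (\neg Q(z) \lor \neg Q(t) \land Q(x) \land \neg Q(y))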